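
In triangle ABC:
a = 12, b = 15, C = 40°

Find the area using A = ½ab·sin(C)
A = ½·a·b·sin(C) = ½·12·15·sin(40°)
sin(40°) ≈ 0.642788
A ≈ ½·180·0.642788 = 90·0.642788 ≈ 57.8509

Area = 57.85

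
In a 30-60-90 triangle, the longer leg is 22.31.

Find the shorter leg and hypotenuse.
In a 30-60-90 triangle the sides are in ratio 1 : √3 : 2, so short leg = long leg/√3 and hypotenuse = 2·(short leg).
Short leg = 22.31/√3 ≈ 22.31/1.73205 ≈ 12.8807
Hypotenuse = 2·12.8807 ≈ 25.7614

Short leg = 12.88, Hypotenuse = 25.76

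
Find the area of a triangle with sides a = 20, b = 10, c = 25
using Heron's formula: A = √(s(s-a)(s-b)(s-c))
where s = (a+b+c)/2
s = (20 + 10 + 25)/2 = 55/2 = 27.5
s − a = 7.5, s − b = 17.5, s − c = 2.5
s(s−a)(s−b)(s−c) = 27.5·7.5·17.5·2.5 = 9023.4375
Area = √9023.4375 ≈ 94.9918

s = 27.5, Area = 94.99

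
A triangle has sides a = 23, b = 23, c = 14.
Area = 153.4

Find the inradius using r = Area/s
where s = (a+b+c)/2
s = (23 + 23 + 14)/2 = 60/2 = 30
r = Area/s = 153.4/30 ≈ 5.11333

r = 5.113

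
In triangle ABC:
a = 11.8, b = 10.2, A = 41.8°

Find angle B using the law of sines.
a/sin(A) = b/sin(B)  ⇒  sin(B) = b·sin(A)/a = 10.2·sin(41.8°)/11.8
sin(41.8°) ≈ 0.666532
sin(B) ≈ 10.2·0.666532/11.8 ≈ 6.79863/11.8 ≈ 0.576155
B = arcsin(0.576155) ≈ 35.1806°
(Since b ≤ a we need B ≤ A, so the obtuse alternative 180° − 35.1806° ≈ 144.819° is rejected.)

B = 35.18°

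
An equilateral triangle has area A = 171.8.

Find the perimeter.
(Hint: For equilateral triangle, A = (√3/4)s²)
A = (√3/4)s²  ⇒  s² = 4A/√3 = 4·171.8/√3 = 687.2/1.73205 ≈ 396.755
s ≈ √396.755 ≈ 19.9187
Perimeter = 3s ≈ 3·19.9187 ≈ 59.7561

Perimeter = 59.76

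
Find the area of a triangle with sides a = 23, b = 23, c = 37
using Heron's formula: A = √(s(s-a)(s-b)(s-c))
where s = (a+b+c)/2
s = (23 + 23 + 37)/2 = 83/2 = 41.5
s − a = 18.5, s − b = 18.5, s − c = 4.5
s(s−a)(s−b)(s−c) = 41.5·18.5·18.5·4.5 = 63915.1875
Area = √63915.1875 ≈ 252.815

s = 41.5, Area = 252.8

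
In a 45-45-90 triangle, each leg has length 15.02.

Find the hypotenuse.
In a 45-45-90 triangle the sides are in ratio 1 : 1 : √2, so hypotenuse = leg·√2.
Hypotenuse = 15.02·√2 ≈ 15.02·1.41421 ≈ 21.2415

Hypotenuse = 15.02√2 = 21.24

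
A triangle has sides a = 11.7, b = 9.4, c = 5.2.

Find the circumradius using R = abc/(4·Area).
First find the area with Heron's formula.
s = (11.7 + 9.4 + 5.2)/2 = 13.15
Area = √(s(s−a)(s−b)(s−c)) = √(13.15·1.45·3.75·7.95) ≈ √568.45 ≈ 23.8422
abc = 11.7·9.4·5.2 = 571.896
R = abc/(4·Area) ≈ 571.896/(4·23.8422) = 571.896/95.3687 ≈ 5.99668

R = 5.997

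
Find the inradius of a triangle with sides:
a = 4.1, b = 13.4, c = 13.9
r = Area/s where s is the semi-perimeter.
s = (4.1 + 13.4 + 13.9)/2 = 31.4/2 = 15.7
Area = √(s(s−a)(s−b)(s−c)) = √(15.7·11.6·2.3·1.8) ≈ √753.977 ≈ 27.4586
r ≈ 27.4586/15.7 ≈ 1.74896

r = 1.749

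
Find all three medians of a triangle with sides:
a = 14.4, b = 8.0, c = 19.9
Median formula: m_a = ½√(2b² + 2c² − a²) (and cyclically). a² = 207.36, b² = 64, c² = 396.01.
m_a = ½√(2·64 + 2·396.01 − 207.36) = ½√712.66 ≈ ½·26.6957 ≈ 13.3478
m_b = ½√(2·207.36 + 2·396.01 − 64) = ½√1142.74 ≈ ½·33.8044 ≈ 16.9022
m_c = ½√(2·207.36 + 2·64 − 396.01) = ½√146.71 ≈ ½·12.1124 ≈ 6.0562

m_a = 13.35, m_b = 16.9, m_c = 6.056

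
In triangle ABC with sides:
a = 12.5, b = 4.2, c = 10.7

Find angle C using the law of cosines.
c² = a² + b² − 2ab·cos(C)  ⇒  cos(C) = (a² + b² − c²)/(2ab)
cos(C) = (12.5² + 4.2² − 10.7²)/(2·12.5·4.2) = (156.25 + 17.64 − 114.49)/105 = 59.4/105 ≈ 0.565714
C = arccos(0.565714) ≈ 55.5481°

C = 55.55°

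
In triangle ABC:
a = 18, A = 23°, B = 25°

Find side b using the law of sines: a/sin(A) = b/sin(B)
a/sin(A) = b/sin(B)  ⇒  b = a·sin(B)/sin(A) = 18·sin(25°)/sin(23°)
sin(25°) ≈ 0.422618, sin(23°) ≈ 0.390731
b ≈ 18·0.422618/0.390731 ≈ 7.60713/0.390731 ≈ 19.469

b = 19.47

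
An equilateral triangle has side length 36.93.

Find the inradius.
r = Area/s with s the semi-perimeter.
Area = (√3/4)·36.93² = (√3/4)·1363.8249 ≈ 0.433013·1363.8249 ≈ 590.554
s = 3·36.93/2 = 55.395
r ≈ 590.554/55.395 ≈ 10.6608
(Equivalently r = side/(2√3) = 36.93/3.4641 ≈ 10.6608.)

r = 10.66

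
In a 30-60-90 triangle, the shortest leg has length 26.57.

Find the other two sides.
In a 30-60-90 triangle the sides are in ratio 1 : √3 : 2 (short leg : long leg : hypotenuse).
Long leg = 26.57·√3 ≈ 26.57·1.73205 ≈ 46.0206
Hypotenuse = 2·26.57 = 53.14

Long leg = 26.57√3 = 46.02, Hypotenuse = 53.14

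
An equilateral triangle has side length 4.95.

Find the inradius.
r = Area/s with s the semi-perimeter.
Area = (√3/4)·4.95² = (√3/4)·24.5025 ≈ 0.433013·24.5025 ≈ 10.6099
s = 3·4.95/2 = 7.425
r ≈ 10.6099/7.425 ≈ 1.42894
(Equivalently r = side/(2√3) = 4.95/3.4641 ≈ 1.42894.)

r = 1.429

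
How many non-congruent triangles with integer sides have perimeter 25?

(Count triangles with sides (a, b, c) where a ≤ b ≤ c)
Let a ≤ b ≤ c with a + b + c = 25. The only binding inequality is a + b > c, i.e. 25 − c > c, so c < 25/2; and c ≥ 25/3 since c is the largest side.
So 9 ≤ c ≤ 12. For each c, b runs from ⌈(25 − c)/2⌉ up to c (then a = 25 − b − c satisfies 1 ≤ a ≤ b automatically), giving c − ⌈(25 − c)/2⌉ + 1 choices.
Summing over c: 2 + 3 + 5 + 6 = 16
Check (closed form: nearest integer to p²/48 for even p, (p+3)²/48 for odd p): (25+3)²/48 = 28²/48 = 784/48 ≈ 16.33 → 16

16 triangles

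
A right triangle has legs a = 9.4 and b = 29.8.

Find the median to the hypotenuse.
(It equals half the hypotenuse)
Hypotenuse c = √(a² + b²) = √(88.36 + 888.04) = √976.4 ≈ 31.2474
Median to hypotenuse = c/2 ≈ 31.2474/2 ≈ 15.6237

Median = 15.62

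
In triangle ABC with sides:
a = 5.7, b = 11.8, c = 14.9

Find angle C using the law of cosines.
c² = a² + b² − 2ab·cos(C)  ⇒  cos(C) = (a² + b² − c²)/(2ab)
cos(C) = (5.7² + 11.8² − 14.9²)/(2·5.7·11.8) = (32.49 + 139.24 − 222.01)/134.52 = -50.28/134.52 ≈ -0.373773
C = arccos(-0.373773) ≈ 111.949°

C = 111.9°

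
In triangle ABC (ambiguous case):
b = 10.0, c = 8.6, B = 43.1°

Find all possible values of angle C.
b/sin(B) = c/sin(C)  ⇒  sin(C) = c·sin(B)/b = 8.6·sin(43.1°)/10.0
sin(43.1°) ≈ 0.683274
sin(C) ≈ 8.6·0.683274/10.0 ≈ 5.87615/10.0 ≈ 0.587615
Candidate 1: C₁ = arcsin(0.587615) ≈ 35.988°  →  A = 180° − 43.1° − 35.988° ≈ 100.912° > 0, valid
Candidate 2: C₂ = 180° − C₁ ≈ 144.012°  →  A = 180° − 43.1° − 144.012° ≈ -7.112° ≤ 0, not a valid triangle

C = 35.99° (one solution)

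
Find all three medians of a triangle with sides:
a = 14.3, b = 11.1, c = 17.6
Median formula: m_a = ½√(2b² + 2c² − a²) (and cyclically). a² = 204.49, b² = 123.21, c² = 309.76.
m_a = ½√(2·123.21 + 2·309.76 − 204.49) = ½√661.45 ≈ ½·25.7187 ≈ 12.8593
m_b = ½√(2·204.49 + 2·309.76 − 123.21) = ½√905.29 ≈ ½·30.088 ≈ 15.044
m_c = ½√(2·204.49 + 2·123.21 − 309.76) = ½√345.64 ≈ ½·18.5914 ≈ 9.2957

m_a = 12.86, m_b = 15.04, m_c = 9.296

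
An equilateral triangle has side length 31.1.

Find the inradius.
r = Area/s with s the semi-perimeter.
Area = (√3/4)·31.1² = (√3/4)·967.21 ≈ 0.433013·967.21 ≈ 418.814
s = 3·31.1/2 = 46.65
r ≈ 418.814/46.65 ≈ 8.9778
(Equivalently r = side/(2√3) = 31.1/3.4641 ≈ 8.9778.)

r = 8.978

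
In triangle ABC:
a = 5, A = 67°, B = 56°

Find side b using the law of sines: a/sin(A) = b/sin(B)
a/sin(A) = b/sin(B)  ⇒  b = a·sin(B)/sin(A) = 5·sin(56°)/sin(67°)
sin(56°) ≈ 0.829038, sin(67°) ≈ 0.920505
b ≈ 5·0.829038/0.920505 ≈ 4.14519/0.920505 ≈ 4.50317

b = 4.503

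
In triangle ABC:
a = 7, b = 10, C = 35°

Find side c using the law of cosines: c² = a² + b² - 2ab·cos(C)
c² = 7² + 10² − 2·7·10·cos(35°)
cos(35°) ≈ 0.819152
c² ≈ 49 + 100 − 140·(0.819152) ≈ 149 − 114.681 ≈ 34.3187
c ≈ √34.3187 ≈ 5.85822

c = 5.858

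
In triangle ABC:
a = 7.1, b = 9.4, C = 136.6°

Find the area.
Two sides and the included angle (SAS): A = ½·a·b·sin(C) = ½·7.1·9.4·sin(136.6°)
sin(136.6°) ≈ 0.687088
A ≈ ½·66.74·0.687088 = 33.37·0.687088 ≈ 22.9281

Area = 22.93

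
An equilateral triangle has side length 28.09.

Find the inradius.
r = Area/s with s the semi-perimeter.
Area = (√3/4)·28.09² = (√3/4)·789.0481 ≈ 0.433013·789.0481 ≈ 341.668
s = 3·28.09/2 = 42.135
r ≈ 341.668/42.135 ≈ 8.10888
(Equivalently r = side/(2√3) = 28.09/3.4641 ≈ 8.10888.)

r = 8.109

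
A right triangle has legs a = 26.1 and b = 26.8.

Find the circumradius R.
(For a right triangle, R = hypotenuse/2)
Hypotenuse c = √(a² + b²) = √(681.21 + 718.24) = √1399.45 ≈ 37.4092
R = c/2 ≈ 37.4092/2 ≈ 18.7046

R = 18.7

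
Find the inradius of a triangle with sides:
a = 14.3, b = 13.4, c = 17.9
r = Area/s where s is the semi-perimeter.
s = (14.3 + 13.4 + 17.9)/2 = 45.6/2 = 22.8
Area = √(s(s−a)(s−b)(s−c)) = √(22.8·8.5·9.4·4.9) ≈ √8926.43 ≈ 94.4798
r ≈ 94.4798/22.8 ≈ 4.14385

r = 4.144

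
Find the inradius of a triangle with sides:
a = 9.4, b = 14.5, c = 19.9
r = Area/s where s is the semi-perimeter.
s = (9.4 + 14.5 + 19.9)/2 = 43.8/2 = 21.9
Area = √(s(s−a)(s−b)(s−c)) = √(21.9·12.5·7.4·2) ≈ √4051.5 ≈ 63.6514
r ≈ 63.6514/21.9 ≈ 2.90646

r = 2.906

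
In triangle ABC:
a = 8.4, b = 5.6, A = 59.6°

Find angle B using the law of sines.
a/sin(A) = b/sin(B)  ⇒  sin(B) = b·sin(A)/a = 5.6·sin(59.6°)/8.4
sin(59.6°) ≈ 0.862514
sin(B) ≈ 5.6·0.862514/8.4 ≈ 4.83008/8.4 ≈ 0.575009
B = arcsin(0.575009) ≈ 35.1003°
(Since b ≤ a we need B ≤ A, so the obtuse alternative 180° − 35.1003° ≈ 144.9° is rejected.)

B = 35.1°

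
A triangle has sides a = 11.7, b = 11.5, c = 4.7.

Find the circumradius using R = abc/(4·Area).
First find the area with Heron's formula.
s = (11.7 + 11.5 + 4.7)/2 = 13.95
Area = √(s(s−a)(s−b)(s−c)) = √(13.95·2.25·2.45·9.25) ≈ √711.319 ≈ 26.6706
abc = 11.7·11.5·4.7 = 632.385
R = abc/(4·Area) ≈ 632.385/(4·26.6706) = 632.385/106.682 ≈ 5.92774

R = 5.928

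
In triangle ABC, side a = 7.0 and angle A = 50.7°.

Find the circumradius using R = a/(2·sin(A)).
R = a/(2·sin(A)) = 7.0/(2·sin(50.7°))
sin(50.7°) ≈ 0.77384
R ≈ 7.0/(2·0.77384) = 7.0/1.54768 ≈ 4.5229

R = 4.523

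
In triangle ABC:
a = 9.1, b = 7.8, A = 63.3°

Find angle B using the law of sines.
a/sin(A) = b/sin(B)  ⇒  sin(B) = b·sin(A)/a = 7.8·sin(63.3°)/9.1
sin(63.3°) ≈ 0.893371
sin(B) ≈ 7.8·0.893371/9.1 ≈ 6.9683/9.1 ≈ 0.765747
B = arcsin(0.765747) ≈ 49.9735°
(Since b ≤ a we need B ≤ A, so the obtuse alternative 180° − 49.9735° ≈ 130.027° is rejected.)

B = 49.97°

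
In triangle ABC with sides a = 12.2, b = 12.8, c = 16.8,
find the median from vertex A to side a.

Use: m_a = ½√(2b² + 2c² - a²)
m_a = ½√(2·12.8² + 2·16.8² − 12.2²) = ½√(2·163.84 + 2·282.24 − 148.84) = ½√(327.68 + 564.48 − 148.84) = ½√743.32
√743.32 ≈ 27.2639, so m_a ≈ 13.6319

m_a = 13.63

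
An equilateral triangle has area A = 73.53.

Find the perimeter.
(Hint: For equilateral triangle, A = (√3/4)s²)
A = (√3/4)s²  ⇒  s² = 4A/√3 = 4·73.53/√3 = 294.12/1.73205 ≈ 169.81
s ≈ √169.81 ≈ 13.0311
Perimeter = 3s ≈ 3·13.0311 ≈ 39.0934

Perimeter = 39.09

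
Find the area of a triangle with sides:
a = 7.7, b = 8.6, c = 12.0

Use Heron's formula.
s = (7.7 + 8.6 + 12.0)/2 = 28.3/2 = 14.15
s − a = 6.45, s − b = 5.55, s − c = 2.15
s(s−a)(s−b)(s−c) = 14.15·6.45·5.55·2.15 ≈ 1089.05
Area = √1089.05 ≈ 33.0007

Area = 33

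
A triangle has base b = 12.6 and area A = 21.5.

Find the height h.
A = ½·b·h  ⇒  h = 2A/b = 2·21.5/12.6 = 43/12.6 ≈ 3.4127

h = 3.413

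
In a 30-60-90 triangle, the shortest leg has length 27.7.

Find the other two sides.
In a 30-60-90 triangle the sides are in ratio 1 : √3 : 2 (short leg : long leg : hypotenuse).
Long leg = 27.7·√3 ≈ 27.7·1.73205 ≈ 47.9778
Hypotenuse = 2·27.7 = 55.4

Long leg = 27.7√3 = 47.98, Hypotenuse = 55.4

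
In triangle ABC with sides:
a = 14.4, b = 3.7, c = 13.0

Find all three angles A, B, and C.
Law of cosines for each angle (a² = 207.36, b² = 13.69, c² = 169):
cos(A) = (b² + c² − a²)/(2bc) = (13.69 + 169 − 207.36)/(2·3.7·13.0) = -24.67/96.2 ≈ -0.256445  ⇒  A ≈ 104.859°
cos(B) = (a² + c² − b²)/(2ac) = (207.36 + 169 − 13.69)/(2·14.4·13.0) = 362.67/374.4 ≈ 0.96867  ⇒  B ≈ 14.38°
cos(C) = (a² + b² − c²)/(2ab) = (207.36 + 13.69 − 169)/(2·14.4·3.7) = 52.05/106.56 ≈ 0.488457  ⇒  C ≈ 60.7608°
Check: A + B + C ≈ 180°

A = 104.9°, B = 14.38°, C = 60.76°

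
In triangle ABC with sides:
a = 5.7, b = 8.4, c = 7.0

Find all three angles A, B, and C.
Law of cosines for each angle (a² = 32.49, b² = 70.56, c² = 49):
cos(A) = (b² + c² − a²)/(2bc) = (70.56 + 49 − 32.49)/(2·8.4·7.0) = 87.07/117.6 ≈ 0.740391  ⇒  A ≈ 42.2353°
cos(B) = (a² + c² − b²)/(2ac) = (32.49 + 49 − 70.56)/(2·5.7·7.0) = 10.93/79.8 ≈ 0.136967  ⇒  B ≈ 82.1276°
cos(C) = (a² + b² − c²)/(2ab) = (32.49 + 70.56 − 49)/(2·5.7·8.4) = 54.05/95.76 ≈ 0.564432  ⇒  C ≈ 55.6371°
Check: A + B + C ≈ 180°

A = 42.24°, B = 82.13°, C = 55.64°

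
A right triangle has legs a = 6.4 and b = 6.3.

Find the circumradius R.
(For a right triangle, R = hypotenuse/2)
Hypotenuse c = √(a² + b²) = √(40.96 + 39.69) = √80.65 ≈ 8.98053
R = c/2 ≈ 8.98053/2 ≈ 4.49027

R = 4.49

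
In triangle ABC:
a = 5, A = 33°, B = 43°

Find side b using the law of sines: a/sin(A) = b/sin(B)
a/sin(A) = b/sin(B)  ⇒  b = a·sin(B)/sin(A) = 5·sin(43°)/sin(33°)
sin(43°) ≈ 0.681998, sin(33°) ≈ 0.544639
b ≈ 5·0.681998/0.544639 ≈ 3.40999/0.544639 ≈ 6.26101

b = 6.261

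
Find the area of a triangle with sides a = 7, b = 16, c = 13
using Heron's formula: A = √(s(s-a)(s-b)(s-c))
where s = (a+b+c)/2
s = (7 + 16 + 13)/2 = 36/2 = 18
s − a = 11, s − b = 2, s − c = 5
s(s−a)(s−b)(s−c) = 18·11·2·5 = 1980
Area = √1980 ≈ 44.4972

s = 18.0, Area = 44.5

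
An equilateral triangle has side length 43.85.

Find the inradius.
r = Area/s with s the semi-perimeter.
Area = (√3/4)·43.85² = (√3/4)·1922.8225 ≈ 0.433013·1922.8225 ≈ 832.607
s = 3·43.85/2 = 65.775
r ≈ 832.607/65.775 ≈ 12.6584
(Equivalently r = side/(2√3) = 43.85/3.4641 ≈ 12.6584.)

r = 12.66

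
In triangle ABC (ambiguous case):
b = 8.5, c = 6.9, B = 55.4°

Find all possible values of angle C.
b/sin(B) = c/sin(C)  ⇒  sin(C) = c·sin(B)/b = 6.9·sin(55.4°)/8.5
sin(55.4°) ≈ 0.823136
sin(C) ≈ 6.9·0.823136/8.5 ≈ 5.67964/8.5 ≈ 0.668193
Candidate 1: C₁ = arcsin(0.668193) ≈ 41.9278°  →  A = 180° − 55.4° − 41.9278° ≈ 82.6722° > 0, valid
Candidate 2: C₂ = 180° − C₁ ≈ 138.072°  →  A = 180° − 55.4° − 138.072° ≈ -13.4722° ≤ 0, not a valid triangle

C = 41.93° (one solution)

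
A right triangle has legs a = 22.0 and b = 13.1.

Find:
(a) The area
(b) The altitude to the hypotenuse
(a) The legs are perpendicular, so Area = ½·a·b = ½·22.0·13.1 = ½·288.2 = 144.1
(b) Hypotenuse c = √(a² + b²) = √(484 + 171.61) = √655.61 ≈ 25.6049
    Area = ½·c·h_c  ⇒  h_c = 2·Area/c = 288.2/25.6049 ≈ 11.2557

Area = 144.1, h_c = 11.26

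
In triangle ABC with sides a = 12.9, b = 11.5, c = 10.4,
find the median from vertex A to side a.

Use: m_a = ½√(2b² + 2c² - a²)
m_a = ½√(2·11.5² + 2·10.4² − 12.9²) = ½√(2·132.25 + 2·108.16 − 166.41) = ½√(264.5 + 216.32 − 166.41) = ½√314.41
√314.41 ≈ 17.7316, so m_a ≈ 8.86581

m_a = 8.866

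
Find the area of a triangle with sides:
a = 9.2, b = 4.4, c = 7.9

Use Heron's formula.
s = (9.2 + 4.4 + 7.9)/2 = 21.5/2 = 10.75
s − a = 1.55, s − b = 6.35, s − c = 2.85
s(s−a)(s−b)(s−c) = 10.75·1.55·6.35·2.85 ≈ 301.55
Area = √301.55 ≈ 17.3652

Area = 17.37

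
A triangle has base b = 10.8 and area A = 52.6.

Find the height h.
A = ½·b·h  ⇒  h = 2A/b = 2·52.6/10.8 = 105.2/10.8 ≈ 9.74074

h = 9.741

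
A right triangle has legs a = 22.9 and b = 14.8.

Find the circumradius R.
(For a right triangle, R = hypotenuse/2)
Hypotenuse c = √(a² + b²) = √(524.41 + 219.04) = √743.45 ≈ 27.2663
R = c/2 ≈ 27.2663/2 ≈ 13.6331

R = 13.63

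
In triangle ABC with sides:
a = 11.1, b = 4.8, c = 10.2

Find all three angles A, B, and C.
Law of cosines for each angle (a² = 123.21, b² = 23.04, c² = 104.04):
cos(A) = (b² + c² − a²)/(2bc) = (23.04 + 104.04 − 123.21)/(2·4.8·10.2) = 3.87/97.92 ≈ 0.0395221  ⇒  A ≈ 87.735°
cos(B) = (a² + c² − b²)/(2ac) = (123.21 + 104.04 − 23.04)/(2·11.1·10.2) = 204.21/226.44 ≈ 0.901828  ⇒  B ≈ 25.6006°
cos(C) = (a² + b² − c²)/(2ab) = (123.21 + 23.04 − 104.04)/(2·11.1·4.8) = 42.21/106.56 ≈ 0.396115  ⇒  C ≈ 66.6645°
Check: A + B + C ≈ 180°

A = 87.73°, B = 25.6°, C = 66.66°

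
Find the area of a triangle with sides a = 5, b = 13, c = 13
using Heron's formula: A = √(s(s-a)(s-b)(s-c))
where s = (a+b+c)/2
s = (5 + 13 + 13)/2 = 31/2 = 15.5
s − a = 10.5, s − b = 2.5, s − c = 2.5
s(s−a)(s−b)(s−c) = 15.5·10.5·2.5·2.5 = 1017.1875
Area = √1017.1875 ≈ 31.8934

s = 15.5, Area = 31.89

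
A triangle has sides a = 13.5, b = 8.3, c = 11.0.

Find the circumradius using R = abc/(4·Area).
First find the area with Heron's formula.
s = (13.5 + 8.3 + 11.0)/2 = 16.4
Area = √(s(s−a)(s−b)(s−c)) = √(16.4·2.9·8.1·5.4) ≈ √2080.27 ≈ 45.61
abc = 13.5·8.3·11.0 = 1232.55
R = abc/(4·Area) ≈ 1232.55/(4·45.61) = 1232.55/182.44 ≈ 6.75592

R = 6.756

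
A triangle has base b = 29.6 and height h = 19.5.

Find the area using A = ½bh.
A = ½·b·h = ½·29.6·19.5 = ½·577.2 = 288.6

Area = 288.6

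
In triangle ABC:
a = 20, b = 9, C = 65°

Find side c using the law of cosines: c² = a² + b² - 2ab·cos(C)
c² = 20² + 9² − 2·20·9·cos(65°)
cos(65°) ≈ 0.422618
c² ≈ 400 + 81 − 360·(0.422618) ≈ 481 − 152.143 ≈ 328.857
c ≈ √328.857 ≈ 18.1344

c = 18.13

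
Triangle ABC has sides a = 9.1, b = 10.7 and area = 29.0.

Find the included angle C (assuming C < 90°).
Area = ½·a·b·sin(C)  ⇒  sin(C) = 2·Area/(a·b) = 2·29.0/(9.1·10.7) = 58/97.37 ≈ 0.595666
C = arcsin(0.595666) ≈ 36.5601° (taking the acute solution since C < 90°)

C = 36.56°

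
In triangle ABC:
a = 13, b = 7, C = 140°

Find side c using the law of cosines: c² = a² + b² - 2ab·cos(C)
c² = 13² + 7² − 2·13·7·cos(140°)
cos(140°) ≈ -0.766044
c² ≈ 169 + 49 − 182·(-0.766044) ≈ 218 + 139.42 ≈ 357.42
c ≈ √357.42 ≈ 18.9056

c = 18.91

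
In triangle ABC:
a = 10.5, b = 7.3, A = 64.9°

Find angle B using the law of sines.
a/sin(A) = b/sin(B)  ⇒  sin(B) = b·sin(A)/a = 7.3·sin(64.9°)/10.5
sin(64.9°) ≈ 0.905569
sin(B) ≈ 7.3·0.905569/10.5 ≈ 6.61065/10.5 ≈ 0.629586
B = arcsin(0.629586) ≈ 39.0196°
(Since b ≤ a we need B ≤ A, so the obtuse alternative 180° − 39.0196° ≈ 140.98° is rejected.)

B = 39.02°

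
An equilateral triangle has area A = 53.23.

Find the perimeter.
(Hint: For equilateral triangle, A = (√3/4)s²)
A = (√3/4)s²  ⇒  s² = 4A/√3 = 4·53.23/√3 = 212.92/1.73205 ≈ 122.929
s ≈ √122.929 ≈ 11.0874
Perimeter = 3s ≈ 3·11.0874 ≈ 33.2621

Perimeter = 33.26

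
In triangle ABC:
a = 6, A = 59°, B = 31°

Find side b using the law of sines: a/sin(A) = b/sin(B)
a/sin(A) = b/sin(B)  ⇒  b = a·sin(B)/sin(A) = 6·sin(31°)/sin(59°)
sin(31°) ≈ 0.515038, sin(59°) ≈ 0.857167
b ≈ 6·0.515038/0.857167 ≈ 3.09023/0.857167 ≈ 3.60516

b = 3.605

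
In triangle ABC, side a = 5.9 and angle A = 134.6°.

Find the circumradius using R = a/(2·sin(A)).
R = a/(2·sin(A)) = 5.9/(2·sin(134.6°))
sin(134.6°) ≈ 0.712026
R ≈ 5.9/(2·0.712026) = 5.9/1.42405 ≈ 4.14311

R = 4.143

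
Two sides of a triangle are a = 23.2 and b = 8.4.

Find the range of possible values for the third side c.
Triangle inequality: |a − b| < c < a + b
|a − b| = |23.2 − 8.4| = 14.8
a + b = 23.2 + 8.4 = 31.6

14.8 < c < 31.6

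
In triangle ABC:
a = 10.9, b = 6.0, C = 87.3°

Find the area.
Two sides and the included angle (SAS): A = ½·a·b·sin(C) = ½·10.9·6.0·sin(87.3°)
sin(87.3°) ≈ 0.99889
A ≈ ½·65.4·0.99889 = 32.7·0.99889 ≈ 32.6637

Area = 32.66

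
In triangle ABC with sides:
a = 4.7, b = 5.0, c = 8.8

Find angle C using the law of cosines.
c² = a² + b² − 2ab·cos(C)  ⇒  cos(C) = (a² + b² − c²)/(2ab)
cos(C) = (4.7² + 5.0² − 8.8²)/(2·4.7·5.0) = (22.09 + 25 − 77.44)/47 = -30.35/47 ≈ -0.645745
C = arccos(-0.645745) ≈ 130.222°

C = 130.2°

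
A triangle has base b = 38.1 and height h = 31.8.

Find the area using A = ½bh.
A = ½·b·h = ½·38.1·31.8 = ½·1211.58 = 605.79

Area = 605.79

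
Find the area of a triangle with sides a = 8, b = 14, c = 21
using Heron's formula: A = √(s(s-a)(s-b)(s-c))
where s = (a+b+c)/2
s = (8 + 14 + 21)/2 = 43/2 = 21.5
s − a = 13.5, s − b = 7.5, s − c = 0.5
s(s−a)(s−b)(s−c) = 21.5·13.5·7.5·0.5 = 1088.4375
Area = √1088.4375 ≈ 32.9915

s = 21.5, Area = 32.99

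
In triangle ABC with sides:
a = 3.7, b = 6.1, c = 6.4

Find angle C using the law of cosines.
c² = a² + b² − 2ab·cos(C)  ⇒  cos(C) = (a² + b² − c²)/(2ab)
cos(C) = (3.7² + 6.1² − 6.4²)/(2·3.7·6.1) = (13.69 + 37.21 − 40.96)/45.14 = 9.94/45.14 ≈ 0.220204
C = arccos(0.220204) ≈ 77.279°

C = 77.28°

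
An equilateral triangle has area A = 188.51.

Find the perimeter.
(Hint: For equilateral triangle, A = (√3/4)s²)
A = (√3/4)s²  ⇒  s² = 4A/√3 = 4·188.51/√3 = 754.04/1.73205 ≈ 435.345
s ≈ √435.345 ≈ 20.8649
Perimeter = 3s ≈ 3·20.8649 ≈ 62.5948

Perimeter = 62.59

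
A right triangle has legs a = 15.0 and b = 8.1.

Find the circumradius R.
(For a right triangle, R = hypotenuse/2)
Hypotenuse c = √(a² + b²) = √(225 + 65.61) = √290.61 ≈ 17.0473
R = c/2 ≈ 17.0473/2 ≈ 8.52364

R = 8.524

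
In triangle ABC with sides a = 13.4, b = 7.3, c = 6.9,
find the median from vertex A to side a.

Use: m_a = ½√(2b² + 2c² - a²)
m_a = ½√(2·7.3² + 2·6.9² − 13.4²) = ½√(2·53.29 + 2·47.61 − 179.56) = ½√(106.58 + 95.22 − 179.56) = ½√22.24
√22.24 ≈ 4.71593, so m_a ≈ 2.35797

m_a = 2.358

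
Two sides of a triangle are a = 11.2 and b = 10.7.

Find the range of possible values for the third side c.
Triangle inequality: |a − b| < c < a + b
|a − b| = |11.2 − 10.7| = 0.5
a + b = 11.2 + 10.7 = 21.9

0.5 < c < 21.9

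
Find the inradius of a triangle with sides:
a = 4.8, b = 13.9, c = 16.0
r = Area/s where s is the semi-perimeter.
s = (4.8 + 13.9 + 16.0)/2 = 34.7/2 = 17.35
Area = √(s(s−a)(s−b)(s−c)) = √(17.35·12.55·3.45·1.35) ≈ √1014.14 ≈ 31.8455
r ≈ 31.8455/17.35 ≈ 1.83548

r = 1.835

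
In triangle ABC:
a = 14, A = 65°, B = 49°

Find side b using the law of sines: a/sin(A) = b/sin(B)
a/sin(A) = b/sin(B)  ⇒  b = a·sin(B)/sin(A) = 14·sin(49°)/sin(65°)
sin(49°) ≈ 0.75471, sin(65°) ≈ 0.906308
b ≈ 14·0.75471/0.906308 ≈ 10.5659/0.906308 ≈ 11.6582

b = 11.66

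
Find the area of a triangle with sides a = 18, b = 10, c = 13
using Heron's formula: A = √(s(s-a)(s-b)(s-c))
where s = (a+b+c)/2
s = (18 + 10 + 13)/2 = 41/2 = 20.5
s − a = 2.5, s − b = 10.5, s − c = 7.5
s(s−a)(s−b)(s−c) = 20.5·2.5·10.5·7.5 = 4035.9375
Area = √4035.9375 ≈ 63.529

s = 20.5, Area = 63.53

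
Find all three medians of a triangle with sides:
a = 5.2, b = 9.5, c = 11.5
Median formula: m_a = ½√(2b² + 2c² − a²) (and cyclically). a² = 27.04, b² = 90.25, c² = 132.25.
m_a = ½√(2·90.25 + 2·132.25 − 27.04) = ½√417.96 ≈ ½·20.4441 ≈ 10.222
m_b = ½√(2·27.04 + 2·132.25 − 90.25) = ½√228.33 ≈ ½·15.1106 ≈ 7.5553
m_c = ½√(2·27.04 + 2·90.25 − 132.25) = ½√102.33 ≈ ½·10.1158 ≈ 5.05791

m_a = 10.22, m_b = 7.555, m_c = 5.058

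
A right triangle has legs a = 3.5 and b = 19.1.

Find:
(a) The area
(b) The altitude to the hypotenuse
(a) The legs are perpendicular, so Area = ½·a·b = ½·3.5·19.1 = ½·66.85 = 33.425
(b) Hypotenuse c = √(a² + b²) = √(12.25 + 364.81) = √377.06 ≈ 19.418
    Area = ½·c·h_c  ⇒  h_c = 2·Area/c = 66.85/19.418 ≈ 3.44268

Area = 33.425, h_c = 3.443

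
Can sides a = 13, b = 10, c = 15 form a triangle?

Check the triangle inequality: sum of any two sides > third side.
a + b vs c: 13 + 10 = 23 > 15  ✓
a + c vs b: 13 + 15 = 28 > 10  ✓
b + c vs a: 10 + 15 = 25 > 13  ✓

Yes, triangle inequality satisfied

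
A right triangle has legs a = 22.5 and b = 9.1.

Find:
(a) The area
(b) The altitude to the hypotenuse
(a) The legs are perpendicular, so Area = ½·a·b = ½·22.5·9.1 = ½·204.75 = 102.375
(b) Hypotenuse c = √(a² + b²) = √(506.25 + 82.81) = √589.06 ≈ 24.2706
    Area = ½·c·h_c  ⇒  h_c = 2·Area/c = 204.75/24.2706 ≈ 8.43615

Area = 102.375, h_c = 8.436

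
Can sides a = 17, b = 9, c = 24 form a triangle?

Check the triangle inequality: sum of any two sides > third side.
a + b vs c: 17 + 9 = 26 > 24  ✓
a + c vs b: 17 + 24 = 41 > 9  ✓
b + c vs a: 9 + 24 = 33 > 17  ✓

Yes, triangle inequality satisfied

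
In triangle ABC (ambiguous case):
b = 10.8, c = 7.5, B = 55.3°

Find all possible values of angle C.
b/sin(B) = c/sin(C)  ⇒  sin(C) = c·sin(B)/b = 7.5·sin(55.3°)/10.8
sin(55.3°) ≈ 0.822144
sin(C) ≈ 7.5·0.822144/10.8 ≈ 6.16608/10.8 ≈ 0.570933
Candidate 1: C₁ = arcsin(0.570933) ≈ 34.8153°  →  A = 180° − 55.3° − 34.8153° ≈ 89.8847° > 0, valid
Candidate 2: C₂ = 180° − C₁ ≈ 145.185°  →  A = 180° − 55.3° − 145.185° ≈ -20.4847° ≤ 0, not a valid triangle

C = 34.82° (one solution)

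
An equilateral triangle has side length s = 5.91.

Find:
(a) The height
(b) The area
(a) The height splits the triangle into two 30-60-90 halves: h = s·√3/2 = 5.91·1.73205/2 ≈ 10.2364/2 ≈ 5.11821
(b) Area = (√3/4)·s² = (√3/4)·5.91² = (√3/4)·34.9281 ≈ 0.433013·34.9281 ≈ 15.1243

Height = 5.118, Area = 15.12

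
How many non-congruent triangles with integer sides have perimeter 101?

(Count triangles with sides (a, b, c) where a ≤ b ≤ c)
Let a ≤ b ≤ c with a + b + c = 101. The only binding inequality is a + b > c, i.e. 101 − c > c, so c < 101/2; and c ≥ 101/3 since c is the largest side.
So 34 ≤ c ≤ 50. For each c, b runs from ⌈(101 − c)/2⌉ up to c (then a = 101 − b − c satisfies 1 ≤ a ≤ b automatically), giving c − ⌈(101 − c)/2⌉ + 1 choices.
Summing over c: 1 + 3 + 4 + 6 + … + 24 + 25  (17 terms, c = 34, …, 50) = 225
Check (closed form: nearest integer to p²/48 for even p, (p+3)²/48 for odd p): (101+3)²/48 = 104²/48 = 10816/48 ≈ 225.33 → 225

225 triangles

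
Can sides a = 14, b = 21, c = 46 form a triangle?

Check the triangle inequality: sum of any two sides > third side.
a + b vs c: 14 + 21 = 35 ≤ 46  ✗
a + c vs b: 14 + 46 = 60 > 21  ✓
b + c vs a: 21 + 46 = 67 > 14  ✓

No: 14 + 21 = 35 is not > 46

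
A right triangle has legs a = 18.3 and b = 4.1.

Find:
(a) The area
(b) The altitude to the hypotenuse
(a) The legs are perpendicular, so Area = ½·a·b = ½·18.3·4.1 = ½·75.03 = 37.515
(b) Hypotenuse c = √(a² + b²) = √(334.89 + 16.81) = √351.7 ≈ 18.7537
    Area = ½·c·h_c  ⇒  h_c = 2·Area/c = 75.03/18.7537 ≈ 4.00082

Area = 37.515, h_c = 4.001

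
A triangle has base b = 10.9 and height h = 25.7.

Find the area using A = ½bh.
A = ½·b·h = ½·10.9·25.7 = ½·280.13 = 140.065

Area = 140.065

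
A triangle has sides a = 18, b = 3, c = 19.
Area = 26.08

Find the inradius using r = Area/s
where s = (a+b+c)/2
s = (18 + 3 + 19)/2 = 40/2 = 20
r = Area/s = 26.08/20 ≈ 1.304

r = 1.304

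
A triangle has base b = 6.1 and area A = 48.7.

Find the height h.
A = ½·b·h  ⇒  h = 2A/b = 2·48.7/6.1 = 97.4/6.1 ≈ 15.9672

h = 15.97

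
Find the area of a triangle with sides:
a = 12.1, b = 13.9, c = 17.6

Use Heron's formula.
s = (12.1 + 13.9 + 17.6)/2 = 43.6/2 = 21.8
s − a = 9.7, s − b = 7.9, s − c = 4.2
s(s−a)(s−b)(s−c) = 21.8·9.7·7.9·4.2 ≈ 7016.24
Area = √7016.24 ≈ 83.763

Area = 83.76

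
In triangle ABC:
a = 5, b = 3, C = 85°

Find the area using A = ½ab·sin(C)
A = ½·a·b·sin(C) = ½·5·3·sin(85°)
sin(85°) ≈ 0.996195
A ≈ ½·15·0.996195 = 7.5·0.996195 ≈ 7.47146

Area = 7.471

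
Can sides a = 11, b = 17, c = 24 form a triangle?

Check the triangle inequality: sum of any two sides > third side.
a + b vs c: 11 + 17 = 28 > 24  ✓
a + c vs b: 11 + 24 = 35 > 17  ✓
b + c vs a: 17 + 24 = 41 > 11  ✓

Yes, triangle inequality satisfied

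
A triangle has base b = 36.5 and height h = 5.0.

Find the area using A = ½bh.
A = ½·b·h = ½·36.5·5.0 = ½·182.5 = 91.25

Area = 91.25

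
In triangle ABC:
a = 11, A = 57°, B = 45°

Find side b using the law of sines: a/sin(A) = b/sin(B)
a/sin(A) = b/sin(B)  ⇒  b = a·sin(B)/sin(A) = 11·sin(45°)/sin(57°)
sin(45°) ≈ 0.707107, sin(57°) ≈ 0.838671
b ≈ 11·0.707107/0.838671 ≈ 7.77817/0.838671 ≈ 9.27441

b = 9.274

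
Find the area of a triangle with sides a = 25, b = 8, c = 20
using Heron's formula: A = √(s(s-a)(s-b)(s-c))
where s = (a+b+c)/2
s = (25 + 8 + 20)/2 = 53/2 = 26.5
s − a = 1.5, s − b = 18.5, s − c = 6.5
s(s−a)(s−b)(s−c) = 26.5·1.5·18.5·6.5 = 4779.9375
Area = √4779.9375 ≈ 69.1371

s = 26.5, Area = 69.14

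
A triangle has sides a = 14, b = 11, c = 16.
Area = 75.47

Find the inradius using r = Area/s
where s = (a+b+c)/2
s = (14 + 11 + 16)/2 = 41/2 = 20.5
r = Area/s = 75.47/20.5 ≈ 3.68146

r = 3.681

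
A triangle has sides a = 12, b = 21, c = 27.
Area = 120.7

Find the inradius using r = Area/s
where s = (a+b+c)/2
s = (12 + 21 + 27)/2 = 60/2 = 30
r = Area/s = 120.7/30 ≈ 4.02333

r = 4.023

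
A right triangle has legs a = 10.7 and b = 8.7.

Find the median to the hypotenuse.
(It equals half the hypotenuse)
Hypotenuse c = √(a² + b²) = √(114.49 + 75.69) = √190.18 ≈ 13.7906
Median to hypotenuse = c/2 ≈ 13.7906/2 ≈ 6.89529

Median = 6.895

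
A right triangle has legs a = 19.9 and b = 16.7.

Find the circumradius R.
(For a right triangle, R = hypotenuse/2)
Hypotenuse c = √(a² + b²) = √(396.01 + 278.89) = √674.9 ≈ 25.9788
R = c/2 ≈ 25.9788/2 ≈ 12.9894

R = 12.99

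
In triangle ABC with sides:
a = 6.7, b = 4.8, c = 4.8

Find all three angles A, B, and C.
Law of cosines for each angle (a² = 44.89, b² = 23.04, c² = 23.04):
cos(A) = (b² + c² − a²)/(2bc) = (23.04 + 23.04 − 44.89)/(2·4.8·4.8) = 1.19/46.08 ≈ 0.0258247  ⇒  A ≈ 88.5202°
cos(B) = (a² + c² − b²)/(2ac) = (44.89 + 23.04 − 23.04)/(2·6.7·4.8) = 44.89/64.32 ≈ 0.697917  ⇒  B ≈ 45.7399°
cos(C) = (a² + b² − c²)/(2ab) = (44.89 + 23.04 − 23.04)/(2·6.7·4.8) = 44.89/64.32 ≈ 0.697917  ⇒  C ≈ 45.7399°
Check: A + B + C ≈ 180°

A = 88.52°, B = 45.74°, C = 45.74°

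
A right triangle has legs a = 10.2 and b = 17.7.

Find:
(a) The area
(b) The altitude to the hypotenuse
(a) The legs are perpendicular, so Area = ½·a·b = ½·10.2·17.7 = ½·180.54 = 90.27
(b) Hypotenuse c = √(a² + b²) = √(104.04 + 313.29) = √417.33 ≈ 20.4287
    Area = ½·c·h_c  ⇒  h_c = 2·Area/c = 180.54/20.4287 ≈ 8.83759

Area = 90.27, h_c = 8.838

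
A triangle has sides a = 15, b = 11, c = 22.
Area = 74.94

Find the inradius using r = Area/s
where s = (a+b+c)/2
s = (15 + 11 + 22)/2 = 48/2 = 24
r = Area/s = 74.94/24 ≈ 3.1225

r = 3.123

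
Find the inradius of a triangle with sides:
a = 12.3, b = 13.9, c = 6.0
r = Area/s where s is the semi-perimeter.
s = (12.3 + 13.9 + 6.0)/2 = 32.2/2 = 16.1
Area = √(s(s−a)(s−b)(s−c)) = √(16.1·3.8·2.2·10.1) ≈ √1359.42 ≈ 36.8703
r ≈ 36.8703/16.1 ≈ 2.29008

r = 2.29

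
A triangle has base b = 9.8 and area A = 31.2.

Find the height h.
A = ½·b·h  ⇒  h = 2A/b = 2·31.2/9.8 = 62.4/9.8 ≈ 6.36735

h = 6.367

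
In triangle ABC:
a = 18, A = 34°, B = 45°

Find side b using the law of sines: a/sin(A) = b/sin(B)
a/sin(A) = b/sin(B)  ⇒  b = a·sin(B)/sin(A) = 18·sin(45°)/sin(34°)
sin(45°) ≈ 0.707107, sin(34°) ≈ 0.559193
b ≈ 18·0.707107/0.559193 ≈ 12.7279/0.559193 ≈ 22.7612

b = 22.76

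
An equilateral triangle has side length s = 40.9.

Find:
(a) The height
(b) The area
(a) The height splits the triangle into two 30-60-90 halves: h = s·√3/2 = 40.9·1.73205/2 ≈ 70.8409/2 ≈ 35.4204
(b) Area = (√3/4)·s² = (√3/4)·40.9² = (√3/4)·1672.81 ≈ 0.433013·1672.81 ≈ 724.348

Height = 35.42, Area = 724.3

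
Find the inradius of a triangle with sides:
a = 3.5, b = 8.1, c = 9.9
r = Area/s where s is the semi-perimeter.
s = (3.5 + 8.1 + 9.9)/2 = 21.5/2 = 10.75
Area = √(s(s−a)(s−b)(s−c)) = √(10.75·7.25·2.65·0.85) ≈ √175.554 ≈ 13.2497
r ≈ 13.2497/10.75 ≈ 1.23253

r = 1.233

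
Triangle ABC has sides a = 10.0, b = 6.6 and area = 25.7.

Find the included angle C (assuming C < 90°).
Area = ½·a·b·sin(C)  ⇒  sin(C) = 2·Area/(a·b) = 2·25.7/(10.0·6.6) = 51.4/66 ≈ 0.778788
C = arcsin(0.778788) ≈ 51.1497° (taking the acute solution since C < 90°)

C = 51.15°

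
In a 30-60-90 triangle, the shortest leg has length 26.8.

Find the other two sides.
In a 30-60-90 triangle the sides are in ratio 1 : √3 : 2 (short leg : long leg : hypotenuse).
Long leg = 26.8·√3 ≈ 26.8·1.73205 ≈ 46.419
Hypotenuse = 2·26.8 = 53.6

Long leg = 26.8√3 = 46.42, Hypotenuse = 53.6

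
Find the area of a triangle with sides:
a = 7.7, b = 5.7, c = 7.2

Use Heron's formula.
s = (7.7 + 5.7 + 7.2)/2 = 20.6/2 = 10.3
s − a = 2.6, s − b = 4.6, s − c = 3.1
s(s−a)(s−b)(s−c) = 10.3·2.6·4.6·3.1 ≈ 381.883
Area = √381.883 ≈ 19.5418

Area = 19.54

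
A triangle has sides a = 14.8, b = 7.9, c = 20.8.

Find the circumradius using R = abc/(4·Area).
First find the area with Heron's formula.
s = (14.8 + 7.9 + 20.8)/2 = 21.75
Area = √(s(s−a)(s−b)(s−c)) = √(21.75·6.95·13.85·0.95) ≈ √1988.92 ≈ 44.5973
abc = 14.8·7.9·20.8 = 2431.936
R = abc/(4·Area) ≈ 2431.936/(4·44.5973) = 2431.936/178.389 ≈ 13.6327

R = 13.63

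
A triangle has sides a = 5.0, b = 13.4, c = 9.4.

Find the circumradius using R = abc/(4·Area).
First find the area with Heron's formula.
s = (5.0 + 13.4 + 9.4)/2 = 13.9
Area = √(s(s−a)(s−b)(s−c)) = √(13.9·8.9·0.5·4.5) ≈ √278.348 ≈ 16.6837
abc = 5.0·13.4·9.4 = 629.8
R = abc/(4·Area) ≈ 629.8/(4·16.6837) = 629.8/66.735 ≈ 9.43733

R = 9.437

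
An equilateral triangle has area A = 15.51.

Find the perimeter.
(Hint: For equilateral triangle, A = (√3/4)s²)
A = (√3/4)s²  ⇒  s² = 4A/√3 = 4·15.51/√3 = 62.04/1.73205 ≈ 35.8188
s ≈ √35.8188 ≈ 5.98488
Perimeter = 3s ≈ 3·5.98488 ≈ 17.9546

Perimeter = 17.95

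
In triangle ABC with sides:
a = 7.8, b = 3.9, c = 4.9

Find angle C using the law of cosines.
c² = a² + b² − 2ab·cos(C)  ⇒  cos(C) = (a² + b² − c²)/(2ab)
cos(C) = (7.8² + 3.9² − 4.9²)/(2·7.8·3.9) = (60.84 + 15.21 − 24.01)/60.84 = 52.04/60.84 ≈ 0.855358
C = arccos(0.855358) ≈ 31.2007°

C = 31.2°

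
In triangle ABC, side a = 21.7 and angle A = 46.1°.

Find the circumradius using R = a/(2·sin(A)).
R = a/(2·sin(A)) = 21.7/(2·sin(46.1°))
sin(46.1°) ≈ 0.720551
R ≈ 21.7/(2·0.720551) = 21.7/1.4411 ≈ 15.0579

R = 15.06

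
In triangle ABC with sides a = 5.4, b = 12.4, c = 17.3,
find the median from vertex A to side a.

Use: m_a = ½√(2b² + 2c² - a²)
m_a = ½√(2·12.4² + 2·17.3² − 5.4²) = ½√(2·153.76 + 2·299.29 − 29.16) = ½√(307.52 + 598.58 − 29.16) = ½√876.94
√876.94 ≈ 29.6132, so m_a ≈ 14.8066

m_a = 14.81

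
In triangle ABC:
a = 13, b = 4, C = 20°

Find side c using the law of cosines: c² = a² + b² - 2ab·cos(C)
c² = 13² + 4² − 2·13·4·cos(20°)
cos(20°) ≈ 0.939693
c² ≈ 169 + 16 − 104·(0.939693) ≈ 185 − 97.728 ≈ 87.272
c ≈ √87.272 ≈ 9.34195

c = 9.342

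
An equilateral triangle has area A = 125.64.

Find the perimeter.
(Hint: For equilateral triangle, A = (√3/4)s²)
A = (√3/4)s²  ⇒  s² = 4A/√3 = 4·125.64/√3 = 502.56/1.73205 ≈ 290.153
s ≈ √290.153 ≈ 17.0339
Perimeter = 3s ≈ 3·17.0339 ≈ 51.1016

Perimeter = 51.1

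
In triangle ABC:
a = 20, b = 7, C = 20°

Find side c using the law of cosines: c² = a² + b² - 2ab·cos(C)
c² = 20² + 7² − 2·20·7·cos(20°)
cos(20°) ≈ 0.939693
c² ≈ 400 + 49 − 280·(0.939693) ≈ 449 − 263.114 ≈ 185.886
c ≈ √185.886 ≈ 13.634

c = 13.63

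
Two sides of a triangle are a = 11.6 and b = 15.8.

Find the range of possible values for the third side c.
Triangle inequality: |a − b| < c < a + b
|a − b| = |11.6 − 15.8| = 4.2
a + b = 11.6 + 15.8 = 27.4

4.2 < c < 27.4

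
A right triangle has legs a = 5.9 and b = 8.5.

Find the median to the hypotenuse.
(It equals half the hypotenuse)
Hypotenuse c = √(a² + b²) = √(34.81 + 72.25) = √107.06 ≈ 10.347
Median to hypotenuse = c/2 ≈ 10.347/2 ≈ 5.17349

Median = 5.173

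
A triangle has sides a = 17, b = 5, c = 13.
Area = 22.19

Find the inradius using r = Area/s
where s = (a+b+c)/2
s = (17 + 5 + 13)/2 = 35/2 = 17.5
r = Area/s = 22.19/17.5 ≈ 1.268

r = 1.268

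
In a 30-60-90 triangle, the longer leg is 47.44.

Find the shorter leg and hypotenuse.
In a 30-60-90 triangle the sides are in ratio 1 : √3 : 2, so short leg = long leg/√3 and hypotenuse = 2·(short leg).
Short leg = 47.44/√3 ≈ 47.44/1.73205 ≈ 27.3895
Hypotenuse = 2·27.3895 ≈ 54.779

Short leg = 27.39, Hypotenuse = 54.78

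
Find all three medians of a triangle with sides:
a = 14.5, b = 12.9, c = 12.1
Median formula: m_a = ½√(2b² + 2c² − a²) (and cyclically). a² = 210.25, b² = 166.41, c² = 146.41.
m_a = ½√(2·166.41 + 2·146.41 − 210.25) = ½√415.39 ≈ ½·20.3811 ≈ 10.1906
m_b = ½√(2·210.25 + 2·146.41 − 166.41) = ½√546.91 ≈ ½·23.3861 ≈ 11.6931
m_c = ½√(2·210.25 + 2·166.41 − 146.41) = ½√606.91 ≈ ½·24.6355 ≈ 12.3178

m_a = 10.19, m_b = 11.69, m_c = 12.32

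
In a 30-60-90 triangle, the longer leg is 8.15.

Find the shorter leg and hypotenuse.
In a 30-60-90 triangle the sides are in ratio 1 : √3 : 2, so short leg = long leg/√3 and hypotenuse = 2·(short leg).
Short leg = 8.15/√3 ≈ 8.15/1.73205 ≈ 4.7054
Hypotenuse = 2·4.7054 ≈ 9.41081

Short leg = 4.705, Hypotenuse = 9.411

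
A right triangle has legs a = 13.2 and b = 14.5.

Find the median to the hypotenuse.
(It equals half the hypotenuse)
Hypotenuse c = √(a² + b²) = √(174.24 + 210.25) = √384.49 ≈ 19.6084
Median to hypotenuse = c/2 ≈ 19.6084/2 ≈ 9.80421

Median = 9.804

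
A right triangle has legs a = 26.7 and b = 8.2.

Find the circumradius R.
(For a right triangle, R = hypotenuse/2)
Hypotenuse c = √(a² + b²) = √(712.89 + 67.24) = √780.13 ≈ 27.9308
R = c/2 ≈ 27.9308/2 ≈ 13.9654

R = 13.97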